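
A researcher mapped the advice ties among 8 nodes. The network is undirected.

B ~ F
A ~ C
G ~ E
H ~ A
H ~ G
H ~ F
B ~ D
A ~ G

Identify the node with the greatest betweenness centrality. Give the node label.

H

Unnormalized betweenness of each node: A:6, B:6, C:0, D:0, E:0, F:10, G:6, H:12.
H has the largest value, 12, making it the main broker — the node through which the most shortest paths run.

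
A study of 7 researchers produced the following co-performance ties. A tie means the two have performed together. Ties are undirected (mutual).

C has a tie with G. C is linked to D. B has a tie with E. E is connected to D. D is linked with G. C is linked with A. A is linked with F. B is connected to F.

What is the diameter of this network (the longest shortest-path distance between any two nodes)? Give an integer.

3

Eccentricity of each node (its greatest distance to any other): A:3, B:3, C:3, D:3, E:3, F:3, G:3.
The maximum eccentricity is 3, realized for instance by the pair D–F via D – E – B – F. So the diameter is 3.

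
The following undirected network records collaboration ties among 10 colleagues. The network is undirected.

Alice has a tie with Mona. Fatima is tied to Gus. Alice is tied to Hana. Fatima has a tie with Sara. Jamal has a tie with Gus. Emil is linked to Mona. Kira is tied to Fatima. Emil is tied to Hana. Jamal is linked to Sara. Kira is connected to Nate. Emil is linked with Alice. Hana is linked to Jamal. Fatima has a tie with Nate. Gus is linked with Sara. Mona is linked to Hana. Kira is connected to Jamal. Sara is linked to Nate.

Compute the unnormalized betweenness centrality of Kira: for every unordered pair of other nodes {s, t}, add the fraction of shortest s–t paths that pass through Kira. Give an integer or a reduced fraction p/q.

Pairs whose geodesics pass through Kira — Fatima–Jamal: 1/3; Fatima–Hana: 1/3; Fatima–Emil: 1/3; Fatima–Alice: 1/3; Fatima–Mona: 1/3; Nate–Jamal: 1/2; Nate–Hana: 1/2; Nate–Emil: 1/2; Nate–Alice: 1/2; Nate–Mona: 1/2.
All other pairs contribute 0.
Summing the contributions gives betweenness(Kira) = 25/6.

25/6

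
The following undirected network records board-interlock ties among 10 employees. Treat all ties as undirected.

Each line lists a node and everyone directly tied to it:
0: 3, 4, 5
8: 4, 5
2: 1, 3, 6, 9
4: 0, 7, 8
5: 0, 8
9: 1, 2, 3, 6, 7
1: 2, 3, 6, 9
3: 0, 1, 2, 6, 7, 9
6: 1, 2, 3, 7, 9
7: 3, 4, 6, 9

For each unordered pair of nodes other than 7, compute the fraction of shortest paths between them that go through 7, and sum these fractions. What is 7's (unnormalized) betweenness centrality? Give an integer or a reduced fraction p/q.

113/15

Pairs whose geodesics pass through 7 — 8–1: 3/5; 8–9: 1; 8–6: 1; 8–2: 3/5; 8–3: 1/3; 4–1: 3/4; 4–9: 1; 4–6: 1; 4–2: 3/4; 4–3: 1/2.
All other pairs contribute 0.
Summing the contributions gives betweenness(7) = 113/15.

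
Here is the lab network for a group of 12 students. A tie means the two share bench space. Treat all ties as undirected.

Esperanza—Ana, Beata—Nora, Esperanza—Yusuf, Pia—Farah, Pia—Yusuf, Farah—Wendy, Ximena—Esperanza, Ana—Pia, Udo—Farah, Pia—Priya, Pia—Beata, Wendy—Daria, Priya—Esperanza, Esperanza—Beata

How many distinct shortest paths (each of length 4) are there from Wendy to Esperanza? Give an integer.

4

The shortest distance is 4. The length-4 paths are: Wendy–Farah–Pia–Yusuf–Esperanza; Wendy–Farah–Pia–Beata–Esperanza; Wendy–Farah–Pia–Priya–Esperanza; Wendy–Farah–Pia–Ana–Esperanza.
That gives 4 distinct shortest paths.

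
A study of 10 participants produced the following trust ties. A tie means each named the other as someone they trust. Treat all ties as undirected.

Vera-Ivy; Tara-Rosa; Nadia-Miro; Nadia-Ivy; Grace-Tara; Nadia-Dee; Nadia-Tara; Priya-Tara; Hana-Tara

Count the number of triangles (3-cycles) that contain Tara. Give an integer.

Tara's neighbors are Grace, Hana, Nadia, Priya, and Rosa, but none of them are tied to each other, so no triangle contains Tara.

0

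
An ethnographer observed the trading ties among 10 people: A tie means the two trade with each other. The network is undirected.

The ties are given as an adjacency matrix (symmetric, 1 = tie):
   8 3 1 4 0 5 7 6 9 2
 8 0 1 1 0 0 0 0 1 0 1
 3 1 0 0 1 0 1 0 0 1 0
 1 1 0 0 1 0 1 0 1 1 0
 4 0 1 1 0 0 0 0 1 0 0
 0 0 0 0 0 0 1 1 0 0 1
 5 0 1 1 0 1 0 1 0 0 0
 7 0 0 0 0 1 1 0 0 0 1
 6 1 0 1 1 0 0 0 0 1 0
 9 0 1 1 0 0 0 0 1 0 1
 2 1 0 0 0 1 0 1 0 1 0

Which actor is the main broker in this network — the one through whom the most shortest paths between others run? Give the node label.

Unnormalized betweenness of each node: 0:1/2, 1:65/12, 2:67/12, 3:15/4, 4:7/12, 5:83/12, 6:5/4, 7:1/2, 8:13/4, 9:13/4.
5 has the largest value, 83/12, making it the main broker — the node through which the most shortest paths run.

5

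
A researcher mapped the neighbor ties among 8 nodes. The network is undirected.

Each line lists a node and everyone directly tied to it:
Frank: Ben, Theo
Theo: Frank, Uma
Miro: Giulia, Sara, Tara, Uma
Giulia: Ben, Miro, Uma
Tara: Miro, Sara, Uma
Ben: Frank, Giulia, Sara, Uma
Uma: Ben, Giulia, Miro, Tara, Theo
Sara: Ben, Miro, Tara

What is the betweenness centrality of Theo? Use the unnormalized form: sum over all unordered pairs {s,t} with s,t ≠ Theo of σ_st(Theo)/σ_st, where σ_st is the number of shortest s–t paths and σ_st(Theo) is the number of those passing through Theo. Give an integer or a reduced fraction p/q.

Pairs whose geodesics pass through Theo — Tara–Frank: 1/3; Uma–Frank: 1/2; Miro–Frank: 1/4.
All other pairs contribute 0.
Summing the contributions gives betweenness(Theo) = 13/12.

13/12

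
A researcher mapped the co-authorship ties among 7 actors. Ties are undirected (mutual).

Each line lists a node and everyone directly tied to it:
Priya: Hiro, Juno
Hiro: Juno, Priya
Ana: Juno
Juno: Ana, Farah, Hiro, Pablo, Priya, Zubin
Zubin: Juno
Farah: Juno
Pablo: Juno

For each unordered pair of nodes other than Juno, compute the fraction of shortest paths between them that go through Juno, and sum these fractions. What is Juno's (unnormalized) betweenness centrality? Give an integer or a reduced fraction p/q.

14

Pairs whose geodesics pass through Juno — Ana–Hiro: 1; Ana–Farah: 1; Ana–Zubin: 1; Ana–Pablo: 1; Ana–Priya: 1; Hiro–Farah: 1; Hiro–Zubin: 1; Hiro–Pablo: 1; Farah–Zubin: 1; Farah–Pablo: 1; Farah–Priya: 1; Zubin–Pablo: 1; Zubin–Priya: 1; Pablo–Priya: 1.
All other pairs contribute 0.
Summing the contributions gives betweenness(Juno) = 14.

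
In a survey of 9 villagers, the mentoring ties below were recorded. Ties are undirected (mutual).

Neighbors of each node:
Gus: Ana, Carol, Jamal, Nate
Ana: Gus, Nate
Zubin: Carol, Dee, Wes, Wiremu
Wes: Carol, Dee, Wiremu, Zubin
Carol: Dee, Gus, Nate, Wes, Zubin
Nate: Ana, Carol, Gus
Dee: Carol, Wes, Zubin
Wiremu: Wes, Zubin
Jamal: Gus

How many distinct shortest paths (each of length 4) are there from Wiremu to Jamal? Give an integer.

The shortest distance is 4. The length-4 paths are: Wiremu–Zubin–Carol–Gus–Jamal; Wiremu–Wes–Carol–Gus–Jamal.
That gives 2 distinct shortest paths.

2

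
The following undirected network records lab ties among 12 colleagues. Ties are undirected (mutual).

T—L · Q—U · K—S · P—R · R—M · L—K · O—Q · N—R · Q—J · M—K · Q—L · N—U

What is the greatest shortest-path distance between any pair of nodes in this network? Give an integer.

Eccentricity of each node (its greatest distance to any other): J:5, K:3, L:4, M:4, N:4, O:5, P:5, Q:4, R:4, S:4, T:5, U:4.
The maximum eccentricity is 5, realized for instance by the pair T–P via T – L – K – M – R – P. So the diameter is 5.

5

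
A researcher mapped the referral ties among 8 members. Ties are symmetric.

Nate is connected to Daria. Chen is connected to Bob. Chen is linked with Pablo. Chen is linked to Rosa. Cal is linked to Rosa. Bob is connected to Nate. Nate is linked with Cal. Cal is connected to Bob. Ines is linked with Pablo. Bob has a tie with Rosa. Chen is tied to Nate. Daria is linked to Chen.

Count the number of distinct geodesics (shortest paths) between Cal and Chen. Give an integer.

The shortest distance is 2. The length-2 paths are: Cal–Rosa–Chen; Cal–Nate–Chen; Cal–Bob–Chen.
That gives 3 distinct shortest paths.

3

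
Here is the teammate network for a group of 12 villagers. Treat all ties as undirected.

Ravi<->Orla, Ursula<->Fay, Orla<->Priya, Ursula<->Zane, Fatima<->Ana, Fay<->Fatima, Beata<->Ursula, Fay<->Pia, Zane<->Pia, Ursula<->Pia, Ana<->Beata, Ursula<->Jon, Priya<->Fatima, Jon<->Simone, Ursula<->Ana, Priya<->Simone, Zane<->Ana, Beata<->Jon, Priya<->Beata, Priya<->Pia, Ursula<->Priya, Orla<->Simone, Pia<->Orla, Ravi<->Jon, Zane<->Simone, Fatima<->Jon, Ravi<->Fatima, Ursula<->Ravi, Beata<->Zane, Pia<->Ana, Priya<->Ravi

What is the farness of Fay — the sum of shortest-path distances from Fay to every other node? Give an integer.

20

Distances from Fay: Ana:2, Beata:2, Fatima:1, Jon:2, Orla:2, Pia:1, Priya:2, Ravi:2, Simone:3, Ursula:1, Zane:2.
Sum = 2 + 2 + 1 + 2 + 2 + 1 + 2 + 2 + 3 + 1 + 2 = 20.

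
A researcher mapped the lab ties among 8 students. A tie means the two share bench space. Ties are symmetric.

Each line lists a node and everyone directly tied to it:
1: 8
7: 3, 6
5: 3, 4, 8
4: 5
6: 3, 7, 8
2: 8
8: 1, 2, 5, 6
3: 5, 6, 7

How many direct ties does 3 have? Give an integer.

3

3 is directly tied to 5, 6, and 7. That is 3 neighbors, so the degree of 3 is 3.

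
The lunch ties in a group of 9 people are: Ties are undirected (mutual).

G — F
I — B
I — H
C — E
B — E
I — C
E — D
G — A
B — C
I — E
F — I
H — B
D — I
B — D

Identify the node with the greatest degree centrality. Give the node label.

Degrees — A:1, B:5, C:3, D:3, E:4, F:2, G:2, H:2, I:6.
The maximum is 6, attained only by I.

I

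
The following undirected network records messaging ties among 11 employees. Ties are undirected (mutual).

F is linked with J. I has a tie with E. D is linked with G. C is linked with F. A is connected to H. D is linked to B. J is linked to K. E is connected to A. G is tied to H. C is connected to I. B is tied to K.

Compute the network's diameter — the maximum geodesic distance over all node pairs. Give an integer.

5

Eccentricity of each node (its greatest distance to any other): A:5, B:5, C:5, D:5, E:5, F:5, G:5, H:5, I:5, J:5, K:5.
The maximum eccentricity is 5, realized for instance by the pair H–J via H – G – D – B – K – J. So the diameter is 5.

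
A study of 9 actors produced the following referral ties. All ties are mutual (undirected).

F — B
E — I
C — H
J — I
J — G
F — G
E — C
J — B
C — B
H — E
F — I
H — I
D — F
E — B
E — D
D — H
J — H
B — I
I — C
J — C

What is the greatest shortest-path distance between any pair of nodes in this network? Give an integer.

Eccentricity of each node (its greatest distance to any other): B:2, C:2, D:2, E:3, F:2, G:3, H:2, I:2, J:2.
The maximum eccentricity is 3, realized for instance by the pair G–E via G – F – I – E. So the diameter is 3.

3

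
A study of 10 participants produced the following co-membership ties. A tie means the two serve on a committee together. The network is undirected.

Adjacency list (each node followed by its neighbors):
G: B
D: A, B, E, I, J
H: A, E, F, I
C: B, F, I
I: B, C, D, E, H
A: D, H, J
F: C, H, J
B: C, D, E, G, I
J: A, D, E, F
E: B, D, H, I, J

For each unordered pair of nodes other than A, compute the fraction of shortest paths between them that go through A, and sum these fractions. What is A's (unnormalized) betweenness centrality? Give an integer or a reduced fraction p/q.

2/3

Pairs whose geodesics pass through A — H–J: 1/3; H–D: 1/3.
All other pairs contribute 0.
Summing the contributions gives betweenness(A) = 2/3.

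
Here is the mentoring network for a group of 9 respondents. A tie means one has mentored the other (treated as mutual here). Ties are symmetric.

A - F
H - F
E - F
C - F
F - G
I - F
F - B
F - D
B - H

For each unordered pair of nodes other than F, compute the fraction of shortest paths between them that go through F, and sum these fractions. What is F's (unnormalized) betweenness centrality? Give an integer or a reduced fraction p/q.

Pairs whose geodesics pass through F — G–I: 1; G–D: 1; G–B: 1; G–E: 1; G–C: 1; G–H: 1; G–A: 1; I–D: 1; I–B: 1; I–E: 1; I–C: 1; I–H: 1; I–A: 1; D–B: 1 … (+13 more pairs).
All other pairs contribute 0.
Summing the contributions gives betweenness(F) = 27.

27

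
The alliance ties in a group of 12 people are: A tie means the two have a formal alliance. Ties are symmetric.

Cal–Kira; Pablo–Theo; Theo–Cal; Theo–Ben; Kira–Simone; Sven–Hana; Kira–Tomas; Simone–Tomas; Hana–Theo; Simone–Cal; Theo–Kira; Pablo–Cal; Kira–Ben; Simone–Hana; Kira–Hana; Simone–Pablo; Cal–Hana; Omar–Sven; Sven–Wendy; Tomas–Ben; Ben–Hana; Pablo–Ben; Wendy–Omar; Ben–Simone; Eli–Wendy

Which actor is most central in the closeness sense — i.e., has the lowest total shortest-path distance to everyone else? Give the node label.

Farness (sum of distances to all others) for each node — Ben:20, Cal:21, Eli:38, Hana:17, Kira:20, Omar:29, Pablo:26, Simone:20, Sven:21, Theo:21, Tomas:27, Wendy:28.
The smallest farness is 17, for Hana, so Hana has the highest closeness.

Hana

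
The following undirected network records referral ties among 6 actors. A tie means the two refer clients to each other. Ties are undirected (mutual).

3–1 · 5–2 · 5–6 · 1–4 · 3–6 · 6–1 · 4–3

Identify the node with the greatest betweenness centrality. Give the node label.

Unnormalized betweenness of each node: 1:3/2, 2:0, 3:3/2, 4:0, 5:4, 6:6.
6 has the largest value, 6, making it the main broker — the node through which the most shortest paths run.

6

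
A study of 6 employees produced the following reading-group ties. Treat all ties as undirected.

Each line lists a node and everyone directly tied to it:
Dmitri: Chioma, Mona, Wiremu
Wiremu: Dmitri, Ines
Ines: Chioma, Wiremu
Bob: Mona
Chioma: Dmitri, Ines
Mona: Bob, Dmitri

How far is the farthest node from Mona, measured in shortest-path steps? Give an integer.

3

Distances from Mona: Bob:1, Chioma:2, Dmitri:1, Ines:3, Wiremu:2.
The largest is 3 (to Ines), so the eccentricity of Mona is 3.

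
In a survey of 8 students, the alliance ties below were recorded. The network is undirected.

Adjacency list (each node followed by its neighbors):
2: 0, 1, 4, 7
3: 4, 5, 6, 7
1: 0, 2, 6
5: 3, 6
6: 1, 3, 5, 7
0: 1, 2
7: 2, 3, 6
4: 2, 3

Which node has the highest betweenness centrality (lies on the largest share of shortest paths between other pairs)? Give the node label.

6

Unnormalized betweenness of each node: 0:0, 1:37/12, 2:14/3, 3:7/2, 4:13/12, 5:0, 6:29/6, 7:11/6.
6 has the largest value, 29/6, making it the main broker — the node through which the most shortest paths run.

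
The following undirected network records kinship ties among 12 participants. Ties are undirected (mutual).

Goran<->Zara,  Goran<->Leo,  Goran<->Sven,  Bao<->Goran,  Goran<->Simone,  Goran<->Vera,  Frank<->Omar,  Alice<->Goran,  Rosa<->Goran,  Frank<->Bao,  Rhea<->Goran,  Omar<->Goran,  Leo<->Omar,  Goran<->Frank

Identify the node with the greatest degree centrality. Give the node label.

Degrees — Alice:1, Bao:2, Frank:3, Goran:11, Leo:2, Omar:3, Rhea:1, Rosa:1, Simone:1, Sven:1, Vera:1, Zara:1.
The maximum is 11, attained only by Goran.

Goran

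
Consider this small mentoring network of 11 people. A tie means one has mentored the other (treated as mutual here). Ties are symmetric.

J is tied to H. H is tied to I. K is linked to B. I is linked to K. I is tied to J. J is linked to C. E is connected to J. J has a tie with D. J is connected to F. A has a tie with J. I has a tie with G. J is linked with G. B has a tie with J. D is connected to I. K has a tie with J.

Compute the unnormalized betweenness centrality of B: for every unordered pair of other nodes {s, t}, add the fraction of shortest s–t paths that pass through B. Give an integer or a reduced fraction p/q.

0

No shortest path between any pair of other nodes passes through B.
Summing the contributions gives betweenness(B) = 0.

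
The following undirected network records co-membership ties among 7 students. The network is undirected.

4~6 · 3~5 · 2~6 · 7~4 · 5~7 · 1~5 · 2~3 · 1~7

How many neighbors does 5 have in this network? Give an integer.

5 is directly tied to 1, 3, and 7. That is 3 neighbors, so the degree of 5 is 3.

3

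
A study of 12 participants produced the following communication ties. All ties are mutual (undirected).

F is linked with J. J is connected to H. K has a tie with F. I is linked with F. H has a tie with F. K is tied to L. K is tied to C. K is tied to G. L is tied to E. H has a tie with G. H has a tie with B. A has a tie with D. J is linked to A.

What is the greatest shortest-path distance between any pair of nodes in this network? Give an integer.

6

Eccentricity of each node (its greatest distance to any other): A:5, B:5, C:5, D:6, E:6, F:3, G:4, H:4, I:4, J:4, K:4, L:5.
The maximum eccentricity is 6, realized for instance by the pair E–D via E – L – K – F – J – A – D. So the diameter is 6.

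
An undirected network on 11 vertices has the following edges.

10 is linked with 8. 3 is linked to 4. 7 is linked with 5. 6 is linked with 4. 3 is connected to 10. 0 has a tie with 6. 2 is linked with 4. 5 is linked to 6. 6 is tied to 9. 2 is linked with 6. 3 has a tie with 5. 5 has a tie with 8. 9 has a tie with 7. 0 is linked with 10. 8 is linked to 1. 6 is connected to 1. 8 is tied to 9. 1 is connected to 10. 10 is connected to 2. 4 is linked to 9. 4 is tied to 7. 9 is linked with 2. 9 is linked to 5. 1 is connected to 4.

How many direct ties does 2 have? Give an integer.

2 is directly tied to 4, 6, 9, and 10. That is 4 neighbors, so the degree of 2 is 4.

4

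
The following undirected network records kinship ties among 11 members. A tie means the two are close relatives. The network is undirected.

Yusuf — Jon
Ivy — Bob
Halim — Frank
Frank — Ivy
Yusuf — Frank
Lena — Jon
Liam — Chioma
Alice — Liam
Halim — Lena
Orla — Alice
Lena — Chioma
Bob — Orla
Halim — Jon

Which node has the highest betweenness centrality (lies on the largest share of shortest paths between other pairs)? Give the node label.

Frank

Unnormalized betweenness of each node: Alice:19/3, Bob:49/6, Chioma:59/6, Frank:38/3, Halim:47/6, Ivy:61/6, Jon:4, Lena:71/6, Liam:47/6, Orla:13/2, Yusuf:11/6.
Frank has the largest value, 38/3, making it the main broker — the node through which the most shortest paths run.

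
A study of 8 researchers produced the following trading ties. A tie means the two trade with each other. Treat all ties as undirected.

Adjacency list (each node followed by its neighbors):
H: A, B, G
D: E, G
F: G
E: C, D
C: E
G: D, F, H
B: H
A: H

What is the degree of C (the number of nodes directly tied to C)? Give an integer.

1

C is directly tied to E. That is 1 neighbor, so the degree of C is 1.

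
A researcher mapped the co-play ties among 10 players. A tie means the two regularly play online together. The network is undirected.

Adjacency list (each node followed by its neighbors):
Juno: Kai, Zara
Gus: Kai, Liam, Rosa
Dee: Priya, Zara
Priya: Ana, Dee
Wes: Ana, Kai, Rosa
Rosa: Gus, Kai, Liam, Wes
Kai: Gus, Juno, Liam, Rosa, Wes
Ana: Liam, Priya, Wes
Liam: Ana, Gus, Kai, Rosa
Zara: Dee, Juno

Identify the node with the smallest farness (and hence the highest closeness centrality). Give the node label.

Farness (sum of distances to all others) for each node — Ana:17, Dee:23, Gus:19, Juno:18, Kai:15, Liam:16, Priya:20, Rosa:18, Wes:17, Zara:21.
The smallest farness is 15, for Kai, so Kai has the highest closeness.

Kai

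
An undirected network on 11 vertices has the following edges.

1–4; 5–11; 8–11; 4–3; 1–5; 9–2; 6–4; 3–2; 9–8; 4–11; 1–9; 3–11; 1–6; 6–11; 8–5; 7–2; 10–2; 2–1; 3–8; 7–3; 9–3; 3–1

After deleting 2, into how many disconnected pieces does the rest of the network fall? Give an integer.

Without 2, the remaining ties split the others into: {1, 3, 4, 5, 6, 7, 8, 9, 11}; {10}.
That's 2 separate components.

2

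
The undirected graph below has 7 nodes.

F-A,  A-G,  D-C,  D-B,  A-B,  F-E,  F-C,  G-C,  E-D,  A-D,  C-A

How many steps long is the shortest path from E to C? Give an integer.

2

One shortest route is E – D – C, which uses 2 edges, and E and C are not directly tied, so nothing shorter exists. So d(E,C) = 2.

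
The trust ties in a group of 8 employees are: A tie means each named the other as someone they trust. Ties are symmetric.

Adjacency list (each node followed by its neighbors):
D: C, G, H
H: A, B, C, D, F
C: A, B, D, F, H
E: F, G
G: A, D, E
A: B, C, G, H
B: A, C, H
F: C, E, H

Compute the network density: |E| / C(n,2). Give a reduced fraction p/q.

1/2

There are 14 edges and 8 nodes, so the maximum possible is C(8,2) = 28.
Density = 14/28 = 1/2.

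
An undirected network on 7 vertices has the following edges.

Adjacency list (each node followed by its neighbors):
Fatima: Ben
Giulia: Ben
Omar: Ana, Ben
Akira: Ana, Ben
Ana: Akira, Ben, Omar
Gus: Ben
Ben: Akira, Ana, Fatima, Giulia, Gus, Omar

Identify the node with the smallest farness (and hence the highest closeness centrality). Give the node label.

Farness (sum of distances to all others) for each node — Akira:10, Ana:9, Ben:6, Fatima:11, Giulia:11, Gus:11, Omar:10.
The smallest farness is 6, for Ben, so Ben has the highest closeness.

Ben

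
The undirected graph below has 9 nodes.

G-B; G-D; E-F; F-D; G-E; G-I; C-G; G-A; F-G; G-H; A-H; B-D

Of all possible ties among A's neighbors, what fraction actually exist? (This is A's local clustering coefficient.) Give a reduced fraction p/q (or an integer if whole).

A's neighbors: G and H (k = 2).
Possible neighbor pairs: C(2,2) = 1. Edges among them: G–H → e = 1.
Clustering(A) = 1/1.

1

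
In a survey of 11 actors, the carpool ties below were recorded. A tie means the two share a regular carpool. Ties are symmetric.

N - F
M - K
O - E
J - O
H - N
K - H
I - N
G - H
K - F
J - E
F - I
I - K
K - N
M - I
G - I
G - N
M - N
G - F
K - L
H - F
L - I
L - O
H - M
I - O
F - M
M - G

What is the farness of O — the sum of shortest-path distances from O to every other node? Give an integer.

17

Distances from O: E:1, F:2, G:2, H:3, I:1, J:1, K:2, L:1, M:2, N:2.
Sum = 1 + 2 + 2 + 3 + 1 + 1 + 2 + 1 + 2 + 2 = 17.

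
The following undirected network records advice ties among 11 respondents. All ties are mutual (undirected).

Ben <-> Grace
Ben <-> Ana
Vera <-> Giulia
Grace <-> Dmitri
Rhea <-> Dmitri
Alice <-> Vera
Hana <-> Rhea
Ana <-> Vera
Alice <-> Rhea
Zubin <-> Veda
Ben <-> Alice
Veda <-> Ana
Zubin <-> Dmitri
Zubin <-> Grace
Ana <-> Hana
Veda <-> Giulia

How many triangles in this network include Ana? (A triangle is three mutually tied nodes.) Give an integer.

0

Ana's neighbors are Ben, Hana, Veda, and Vera, but none of them are tied to each other, so no triangle contains Ana.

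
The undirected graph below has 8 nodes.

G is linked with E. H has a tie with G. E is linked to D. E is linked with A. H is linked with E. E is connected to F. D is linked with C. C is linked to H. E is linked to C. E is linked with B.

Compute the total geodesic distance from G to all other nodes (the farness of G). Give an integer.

12

Distances from G: A:2, B:2, C:2, D:2, E:1, F:2, H:1.
Sum = 2 + 2 + 2 + 2 + 1 + 2 + 1 = 12.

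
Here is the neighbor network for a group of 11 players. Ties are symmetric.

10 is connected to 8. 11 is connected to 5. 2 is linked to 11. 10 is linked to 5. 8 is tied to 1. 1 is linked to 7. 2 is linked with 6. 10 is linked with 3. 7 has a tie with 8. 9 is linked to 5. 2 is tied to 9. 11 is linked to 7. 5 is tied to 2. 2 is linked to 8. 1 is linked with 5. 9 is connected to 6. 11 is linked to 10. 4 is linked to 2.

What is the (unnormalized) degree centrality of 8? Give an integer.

8 is directly tied to 1, 2, 7, and 10. That is 4 neighbors, so the degree of 8 is 4.

4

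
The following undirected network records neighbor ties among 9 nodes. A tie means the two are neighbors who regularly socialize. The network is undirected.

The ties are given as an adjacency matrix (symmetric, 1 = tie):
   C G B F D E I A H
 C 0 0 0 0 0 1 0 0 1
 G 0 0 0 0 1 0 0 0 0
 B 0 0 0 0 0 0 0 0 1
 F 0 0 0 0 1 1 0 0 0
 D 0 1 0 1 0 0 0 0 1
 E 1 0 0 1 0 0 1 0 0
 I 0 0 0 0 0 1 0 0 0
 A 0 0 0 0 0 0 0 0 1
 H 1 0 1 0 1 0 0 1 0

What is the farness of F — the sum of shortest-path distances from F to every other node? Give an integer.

16

Distances from F: A:3, B:3, C:2, D:1, E:1, G:2, H:2, I:2.
Sum = 3 + 3 + 2 + 1 + 1 + 2 + 2 + 2 = 16.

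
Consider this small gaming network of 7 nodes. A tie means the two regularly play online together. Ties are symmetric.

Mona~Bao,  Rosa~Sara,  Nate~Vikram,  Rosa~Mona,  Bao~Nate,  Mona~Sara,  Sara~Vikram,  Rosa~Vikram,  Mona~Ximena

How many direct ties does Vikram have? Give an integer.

Vikram is directly tied to Nate, Rosa, and Sara. That is 3 neighbors, so the degree of Vikram is 3.

3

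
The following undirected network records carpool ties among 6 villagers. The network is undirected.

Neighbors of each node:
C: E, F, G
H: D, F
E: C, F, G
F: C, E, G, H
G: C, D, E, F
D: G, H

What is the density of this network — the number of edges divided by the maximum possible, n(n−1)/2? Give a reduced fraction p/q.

3/5

There are 9 edges and 6 nodes, so the maximum possible is C(6,2) = 15.
Density = 9/15 = 3/5.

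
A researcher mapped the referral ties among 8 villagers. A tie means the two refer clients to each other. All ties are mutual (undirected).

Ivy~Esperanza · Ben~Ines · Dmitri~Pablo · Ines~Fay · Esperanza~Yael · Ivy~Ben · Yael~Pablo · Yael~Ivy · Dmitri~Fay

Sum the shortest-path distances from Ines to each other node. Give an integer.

15

Distances from Ines: Ben:1, Dmitri:2, Esperanza:3, Fay:1, Ivy:2, Pablo:3, Yael:3.
Sum = 1 + 2 + 3 + 1 + 2 + 3 + 3 = 15.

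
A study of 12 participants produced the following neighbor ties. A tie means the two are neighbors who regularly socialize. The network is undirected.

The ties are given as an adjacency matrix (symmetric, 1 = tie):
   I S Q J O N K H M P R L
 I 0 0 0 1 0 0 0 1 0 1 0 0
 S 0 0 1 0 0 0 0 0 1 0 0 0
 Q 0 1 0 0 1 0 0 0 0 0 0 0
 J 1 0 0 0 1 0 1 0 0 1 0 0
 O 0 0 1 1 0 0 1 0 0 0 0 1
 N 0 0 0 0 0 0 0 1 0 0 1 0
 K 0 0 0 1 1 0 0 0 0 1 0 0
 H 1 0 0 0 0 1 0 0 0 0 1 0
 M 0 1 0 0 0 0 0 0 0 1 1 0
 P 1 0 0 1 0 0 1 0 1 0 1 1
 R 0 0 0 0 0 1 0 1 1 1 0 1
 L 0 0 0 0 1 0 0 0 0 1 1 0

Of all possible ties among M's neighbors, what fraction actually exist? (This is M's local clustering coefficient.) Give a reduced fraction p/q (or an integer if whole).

1/3

M's neighbors: P, R, and S (k = 3).
Possible neighbor pairs: C(3,2) = 3. Edges among them: P–R → e = 1.
Clustering(M) = 1/3.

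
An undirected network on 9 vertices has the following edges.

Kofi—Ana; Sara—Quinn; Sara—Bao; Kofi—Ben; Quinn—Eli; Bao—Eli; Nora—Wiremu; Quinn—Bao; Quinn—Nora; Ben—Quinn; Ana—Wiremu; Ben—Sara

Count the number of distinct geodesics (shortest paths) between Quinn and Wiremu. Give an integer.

1

The shortest distance is 2, and the only length-2 path is Quinn–Nora–Wiremu. So there is exactly 1 shortest path.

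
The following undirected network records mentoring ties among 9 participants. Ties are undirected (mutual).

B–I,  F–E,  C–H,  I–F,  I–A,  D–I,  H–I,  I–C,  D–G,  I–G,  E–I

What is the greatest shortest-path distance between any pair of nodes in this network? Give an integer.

Eccentricity of each node (its greatest distance to any other): A:2, B:2, C:2, D:2, E:2, F:2, G:2, H:2, I:1.
The maximum eccentricity is 2, realized for instance by the pair B–H via B – I – H. So the diameter is 2.

2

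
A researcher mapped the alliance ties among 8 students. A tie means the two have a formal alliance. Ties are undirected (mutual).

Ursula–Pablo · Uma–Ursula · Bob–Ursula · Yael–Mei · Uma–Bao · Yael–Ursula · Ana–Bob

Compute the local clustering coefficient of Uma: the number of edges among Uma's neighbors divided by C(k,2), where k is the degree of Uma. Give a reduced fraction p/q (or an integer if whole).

0

Uma's neighbors: Bao and Ursula (k = 2).
Possible neighbor pairs: C(2,2) = 1. Edges among them: none → e = 0.
Clustering(Uma) = 0/1.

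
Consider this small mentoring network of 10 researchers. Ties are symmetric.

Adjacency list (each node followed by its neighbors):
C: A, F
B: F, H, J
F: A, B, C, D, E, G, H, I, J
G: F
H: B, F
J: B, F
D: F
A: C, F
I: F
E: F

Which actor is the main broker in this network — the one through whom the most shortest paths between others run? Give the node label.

Unnormalized betweenness of each node: A:0, B:1/2, C:0, D:0, E:0, F:65/2, G:0, H:0, I:0, J:0.
F has the largest value, 65/2, making it the main broker — the node through which the most shortest paths run.

F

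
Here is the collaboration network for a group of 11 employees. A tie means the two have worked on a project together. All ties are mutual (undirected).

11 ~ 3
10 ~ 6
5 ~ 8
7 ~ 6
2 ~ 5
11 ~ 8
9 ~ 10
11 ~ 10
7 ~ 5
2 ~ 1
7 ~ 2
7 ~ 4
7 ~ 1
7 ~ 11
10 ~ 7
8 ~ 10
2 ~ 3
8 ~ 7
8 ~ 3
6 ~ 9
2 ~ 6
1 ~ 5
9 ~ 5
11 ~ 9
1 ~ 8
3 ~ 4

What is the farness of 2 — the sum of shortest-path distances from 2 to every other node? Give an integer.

Distances from 2: 1:1, 3:1, 4:2, 5:1, 6:1, 7:1, 8:2, 9:2, 10:2, 11:2.
Sum = 1 + 1 + 2 + 1 + 1 + 1 + 2 + 2 + 2 + 2 = 15.

15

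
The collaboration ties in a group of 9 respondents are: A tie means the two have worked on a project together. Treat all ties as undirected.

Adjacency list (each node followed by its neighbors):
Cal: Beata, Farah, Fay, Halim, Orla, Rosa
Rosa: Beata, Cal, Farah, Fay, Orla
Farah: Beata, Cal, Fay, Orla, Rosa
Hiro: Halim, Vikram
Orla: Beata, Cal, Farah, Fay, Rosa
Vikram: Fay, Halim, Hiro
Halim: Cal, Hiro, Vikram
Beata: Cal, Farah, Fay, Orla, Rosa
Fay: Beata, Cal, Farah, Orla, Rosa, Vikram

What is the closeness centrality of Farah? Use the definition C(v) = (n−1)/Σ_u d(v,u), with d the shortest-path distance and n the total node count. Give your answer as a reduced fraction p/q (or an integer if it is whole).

Distances from Farah: Beata:1, Cal:1, Fay:1, Halim:2, Hiro:3, Orla:1, Rosa:1, Vikram:2. Sum = 12.
n = 9, so closeness = 8/12 = 2/3.

2/3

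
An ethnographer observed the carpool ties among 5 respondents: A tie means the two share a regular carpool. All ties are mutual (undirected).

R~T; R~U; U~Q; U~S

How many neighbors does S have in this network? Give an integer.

S is directly tied to U. That is 1 neighbor, so the degree of S is 1.

1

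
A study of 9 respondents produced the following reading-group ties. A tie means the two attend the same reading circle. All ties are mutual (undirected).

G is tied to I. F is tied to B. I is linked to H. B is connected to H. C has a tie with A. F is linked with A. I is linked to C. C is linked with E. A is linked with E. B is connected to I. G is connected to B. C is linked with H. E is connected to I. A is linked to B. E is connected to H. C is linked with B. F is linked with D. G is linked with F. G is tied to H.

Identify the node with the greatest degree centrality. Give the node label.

B

Degrees — A:4, B:6, C:5, D:1, E:4, F:4, G:4, H:5, I:5.
The maximum is 6, attained only by B.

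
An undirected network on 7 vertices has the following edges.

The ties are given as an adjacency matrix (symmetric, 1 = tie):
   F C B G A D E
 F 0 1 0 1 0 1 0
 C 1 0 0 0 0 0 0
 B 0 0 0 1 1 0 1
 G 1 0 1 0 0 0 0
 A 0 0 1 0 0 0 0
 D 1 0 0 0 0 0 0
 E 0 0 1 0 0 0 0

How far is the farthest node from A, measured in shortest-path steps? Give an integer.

4

Distances from A: B:1, C:4, D:4, E:2, F:3, G:2.
The largest is 4 (to C and D), so the eccentricity of A is 4.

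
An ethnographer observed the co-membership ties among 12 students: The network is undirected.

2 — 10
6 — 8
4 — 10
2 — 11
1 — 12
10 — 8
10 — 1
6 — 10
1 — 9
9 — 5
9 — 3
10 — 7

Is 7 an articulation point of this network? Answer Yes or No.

No

Even without 7, every remaining node can still reach every other (the residual graph is connected), so 7 is not a cut vertex.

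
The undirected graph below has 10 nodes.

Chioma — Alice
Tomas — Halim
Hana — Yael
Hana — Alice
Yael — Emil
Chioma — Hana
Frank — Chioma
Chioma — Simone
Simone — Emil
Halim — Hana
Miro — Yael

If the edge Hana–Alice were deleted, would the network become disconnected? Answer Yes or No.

No

Even without that edge, Hana still reaches Alice via Hana – Chioma – Alice, so the network stays connected. Not a bridge.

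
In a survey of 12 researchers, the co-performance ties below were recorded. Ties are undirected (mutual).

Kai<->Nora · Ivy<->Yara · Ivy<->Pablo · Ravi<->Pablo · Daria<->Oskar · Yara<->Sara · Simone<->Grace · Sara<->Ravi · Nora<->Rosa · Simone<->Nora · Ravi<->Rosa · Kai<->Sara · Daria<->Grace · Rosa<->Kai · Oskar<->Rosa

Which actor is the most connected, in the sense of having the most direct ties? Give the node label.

Degrees — Daria:2, Grace:2, Ivy:2, Kai:3, Nora:3, Oskar:2, Pablo:2, Ravi:3, Rosa:4, Sara:3, Simone:2, Yara:2.
The maximum is 4, attained only by Rosa.

Rosa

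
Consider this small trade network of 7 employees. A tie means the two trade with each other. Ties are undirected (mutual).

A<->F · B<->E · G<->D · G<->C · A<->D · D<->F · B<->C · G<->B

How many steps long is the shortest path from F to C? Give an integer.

3

One shortest route is F – D – G – C, which uses 3 edges, and at distance 2 from F we only reach {G}, which does not include C. So d(F,C) = 3.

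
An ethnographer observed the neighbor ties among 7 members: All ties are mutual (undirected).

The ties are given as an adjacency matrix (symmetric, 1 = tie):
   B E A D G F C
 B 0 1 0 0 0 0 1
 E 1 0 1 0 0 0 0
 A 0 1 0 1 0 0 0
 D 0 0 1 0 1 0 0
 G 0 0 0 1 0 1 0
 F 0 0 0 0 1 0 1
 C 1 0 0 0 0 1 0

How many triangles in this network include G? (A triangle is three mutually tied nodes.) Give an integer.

G's neighbors are D and F, but none of them are tied to each other, so no triangle contains G.

0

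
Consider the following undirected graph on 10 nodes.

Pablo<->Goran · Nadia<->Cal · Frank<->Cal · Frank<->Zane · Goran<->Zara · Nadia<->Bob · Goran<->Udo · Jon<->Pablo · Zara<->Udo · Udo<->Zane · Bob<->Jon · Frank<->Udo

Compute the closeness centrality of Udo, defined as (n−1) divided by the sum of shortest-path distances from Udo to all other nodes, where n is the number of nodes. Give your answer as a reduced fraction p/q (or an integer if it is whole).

1/2

Distances from Udo: Bob:4, Cal:2, Frank:1, Goran:1, Jon:3, Nadia:3, Pablo:2, Zane:1, Zara:1. Sum = 18.
n = 10, so closeness = 9/18 = 1/2.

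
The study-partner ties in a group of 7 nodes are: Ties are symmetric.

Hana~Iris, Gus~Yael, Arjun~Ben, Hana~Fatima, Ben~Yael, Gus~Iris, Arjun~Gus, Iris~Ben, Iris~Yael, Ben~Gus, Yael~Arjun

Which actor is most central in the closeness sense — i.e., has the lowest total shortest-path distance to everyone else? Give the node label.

Iris

Farness (sum of distances to all others) for each node — Arjun:12, Ben:9, Fatima:16, Gus:9, Hana:11, Iris:8, Yael:9.
The smallest farness is 8, for Iris, so Iris has the highest closeness.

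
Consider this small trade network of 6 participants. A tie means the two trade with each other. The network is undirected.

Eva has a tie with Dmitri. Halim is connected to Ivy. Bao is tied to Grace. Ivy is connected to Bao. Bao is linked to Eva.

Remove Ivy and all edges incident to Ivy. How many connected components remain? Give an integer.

2

Without Ivy, the remaining ties split the others into: {Bao, Dmitri, Eva, Grace}; {Halim}.
That's 2 separate components.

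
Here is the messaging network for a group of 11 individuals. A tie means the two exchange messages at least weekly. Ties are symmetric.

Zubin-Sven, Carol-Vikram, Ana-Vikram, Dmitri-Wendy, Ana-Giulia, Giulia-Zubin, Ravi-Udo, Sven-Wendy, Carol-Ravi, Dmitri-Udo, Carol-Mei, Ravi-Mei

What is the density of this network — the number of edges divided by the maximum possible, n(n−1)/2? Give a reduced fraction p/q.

12/55

There are 12 edges and 11 nodes, so the maximum possible is C(11,2) = 55.
Density = 12/55.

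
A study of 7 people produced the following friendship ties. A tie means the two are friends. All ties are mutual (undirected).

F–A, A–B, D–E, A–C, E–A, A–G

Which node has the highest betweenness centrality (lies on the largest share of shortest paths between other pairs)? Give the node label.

Unnormalized betweenness of each node: A:14, B:0, C:0, D:0, E:5, F:0, G:0.
A has the largest value, 14, making it the main broker — the node through which the most shortest paths run.

A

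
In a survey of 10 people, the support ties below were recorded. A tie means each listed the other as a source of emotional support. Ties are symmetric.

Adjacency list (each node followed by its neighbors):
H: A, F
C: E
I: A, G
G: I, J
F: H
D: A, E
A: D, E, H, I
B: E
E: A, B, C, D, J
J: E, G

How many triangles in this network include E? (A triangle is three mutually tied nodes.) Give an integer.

E's neighbors: A, B, C, D, and J.
Neighbor pairs that are themselves tied: E–A–D. Each forms one triangle with E, for 1 in total.

1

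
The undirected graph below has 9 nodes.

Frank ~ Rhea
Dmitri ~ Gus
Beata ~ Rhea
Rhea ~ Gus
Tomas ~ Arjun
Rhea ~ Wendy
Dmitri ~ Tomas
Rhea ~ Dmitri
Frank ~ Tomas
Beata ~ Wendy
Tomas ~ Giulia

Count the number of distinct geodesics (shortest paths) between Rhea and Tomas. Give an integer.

The shortest distance is 2. The length-2 paths are: Rhea–Frank–Tomas; Rhea–Dmitri–Tomas.
That gives 2 distinct shortest paths.

2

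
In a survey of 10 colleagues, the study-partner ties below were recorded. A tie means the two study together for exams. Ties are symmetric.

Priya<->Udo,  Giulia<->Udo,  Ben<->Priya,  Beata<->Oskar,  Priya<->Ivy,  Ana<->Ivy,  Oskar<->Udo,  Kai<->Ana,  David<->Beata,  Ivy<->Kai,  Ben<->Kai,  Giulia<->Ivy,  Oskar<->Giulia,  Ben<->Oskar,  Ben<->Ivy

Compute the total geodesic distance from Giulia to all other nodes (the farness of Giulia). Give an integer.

Distances from Giulia: Ana:2, Beata:2, Ben:2, David:3, Ivy:1, Kai:2, Oskar:1, Priya:2, Udo:1.
Sum = 2 + 2 + 2 + 3 + 1 + 2 + 1 + 2 + 1 = 16.

16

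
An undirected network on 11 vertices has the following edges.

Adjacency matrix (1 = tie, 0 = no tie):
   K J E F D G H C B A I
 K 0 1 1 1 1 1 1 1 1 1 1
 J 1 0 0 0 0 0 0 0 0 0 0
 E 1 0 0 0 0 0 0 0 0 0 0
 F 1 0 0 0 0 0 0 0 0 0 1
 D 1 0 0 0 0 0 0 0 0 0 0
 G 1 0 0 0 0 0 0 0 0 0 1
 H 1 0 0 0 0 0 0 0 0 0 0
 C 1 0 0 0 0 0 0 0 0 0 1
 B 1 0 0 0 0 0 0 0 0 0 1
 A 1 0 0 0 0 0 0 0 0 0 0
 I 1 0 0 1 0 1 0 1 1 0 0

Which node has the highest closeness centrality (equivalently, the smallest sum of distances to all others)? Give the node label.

K

Farness (sum of distances to all others) for each node — A:19, B:18, C:18, D:19, E:19, F:18, G:18, H:19, I:15, J:19, K:10.
The smallest farness is 10, for K, so K has the highest closeness.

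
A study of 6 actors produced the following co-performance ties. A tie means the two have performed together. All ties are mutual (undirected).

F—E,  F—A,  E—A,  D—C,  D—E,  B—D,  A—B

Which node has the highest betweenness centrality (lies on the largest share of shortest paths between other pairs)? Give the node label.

D

Unnormalized betweenness of each node: A:3/2, B:1, C:0, D:9/2, E:3, F:0.
D has the largest value, 9/2, making it the main broker — the node through which the most shortest paths run.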